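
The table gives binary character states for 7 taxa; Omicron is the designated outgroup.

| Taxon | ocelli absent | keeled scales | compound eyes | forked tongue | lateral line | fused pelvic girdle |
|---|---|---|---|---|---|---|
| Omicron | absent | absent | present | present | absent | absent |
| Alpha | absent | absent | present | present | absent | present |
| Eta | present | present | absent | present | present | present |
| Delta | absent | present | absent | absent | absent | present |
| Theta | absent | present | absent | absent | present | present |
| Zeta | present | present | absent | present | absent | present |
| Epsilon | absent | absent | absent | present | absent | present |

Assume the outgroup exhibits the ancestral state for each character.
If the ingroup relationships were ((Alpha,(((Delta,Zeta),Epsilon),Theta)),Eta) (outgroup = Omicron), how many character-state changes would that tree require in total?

Map each character onto ((Alpha,(((Delta,Zeta),Epsilon),Theta)),Eta) (rooted by Omicron) and count the minimum state changes it requires (Fitch parsimony):
ocelli absent: 2; keeled scales: 3; compound eyes: 2; forked tongue: 2; lateral line: 2; fused pelvic girdle: 1.
Total tree length = 12.

12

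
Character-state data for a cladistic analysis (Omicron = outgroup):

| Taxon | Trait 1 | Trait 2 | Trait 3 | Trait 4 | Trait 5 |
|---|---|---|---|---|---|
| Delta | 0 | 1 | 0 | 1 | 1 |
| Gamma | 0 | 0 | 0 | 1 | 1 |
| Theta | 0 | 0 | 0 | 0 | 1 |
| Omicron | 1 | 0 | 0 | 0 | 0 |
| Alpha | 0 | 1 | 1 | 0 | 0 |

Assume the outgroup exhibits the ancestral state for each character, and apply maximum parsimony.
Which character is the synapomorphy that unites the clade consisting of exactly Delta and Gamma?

Character polarity is set by the outgroup: the derived state is whichever differs from the outgroup's state, so for Trait 1 the derived state is '0', and for the remaining characters it is '1'.
Trait 1 (derived state '0') is shared by all ingroup taxa — unites the whole ingroup.
Trait 2 (state '1') occurs in Alpha and Delta but conflicts with the nesting implied by the other characters — most parsimoniously interpreted as homoplasy.
Trait 3: derived state '1' in Alpha only — an autapomorphy, so it tells us nothing about relationships among taxa.
Only Delta and Gamma show the derived state '1' for Trait 4, supporting them as a clade.
Trait 5: derived state '1' in Delta, Gamma, and Theta only — synapomorphy for {Delta, Gamma, Theta}.
Most parsimonious ingroup topology: (Alpha,((Gamma,Delta),Theta)).
The clade {Delta, Gamma} is supported by Trait 4: its derived state '1' occurs in exactly those taxa and in no other taxon (including the outgroup).

Trait 4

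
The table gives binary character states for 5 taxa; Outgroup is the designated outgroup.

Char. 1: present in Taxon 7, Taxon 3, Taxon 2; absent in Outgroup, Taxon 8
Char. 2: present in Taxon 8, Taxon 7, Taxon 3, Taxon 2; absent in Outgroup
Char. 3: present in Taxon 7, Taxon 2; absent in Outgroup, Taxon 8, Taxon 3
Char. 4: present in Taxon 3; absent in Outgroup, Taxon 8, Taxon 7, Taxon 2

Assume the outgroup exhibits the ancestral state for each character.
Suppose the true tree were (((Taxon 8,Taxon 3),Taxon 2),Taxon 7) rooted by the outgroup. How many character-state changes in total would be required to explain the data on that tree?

Map each character onto (((Taxon 8,Taxon 3),Taxon 2),Taxon 7) (rooted by Outgroup) and count the minimum state changes it requires (Fitch parsimony):
Char. 1: 2; Char. 2: 1; Char. 3: 2; Char. 4: 1.
Total tree length = 6.

6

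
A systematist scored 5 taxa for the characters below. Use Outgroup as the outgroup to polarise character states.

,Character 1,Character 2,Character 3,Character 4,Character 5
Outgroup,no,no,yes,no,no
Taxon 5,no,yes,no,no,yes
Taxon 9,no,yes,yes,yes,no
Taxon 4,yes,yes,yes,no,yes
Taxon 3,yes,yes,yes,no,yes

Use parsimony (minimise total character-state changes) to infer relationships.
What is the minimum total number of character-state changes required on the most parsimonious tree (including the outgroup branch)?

5

Character polarity is set by the outgroup: the derived state is whichever differs from the outgroup's state, so for Character 3 the derived state is 'no', and for the remaining characters it is 'yes'.
Character 1 (derived state 'yes') is shared by Taxon 3 and Taxon 4 — a synapomorphy uniting that clade.
All ingroup taxa share the derived state 'yes' for Character 2; it defines the ingroup but does not resolve relationships within it.
Character 3: derived state 'no' in Taxon 5 only — an autapomorphy, so it tells us nothing about relationships among taxa.
Character 4 (derived state 'yes') is unique to Taxon 9 (autapomorphy; uninformative for grouping).
Character 5 (derived state 'yes') is shared by Taxon 3, Taxon 4, and Taxon 5 — a synapomorphy uniting that clade.
Most parsimonious ingroup topology: ((Taxon 5,(Taxon 4,Taxon 3)),Taxon 9).
Changes per character on this tree: Character 1: 1; Character 2: 1; Character 3: 1; Character 4: 1; Character 5: 1.
Total = 5.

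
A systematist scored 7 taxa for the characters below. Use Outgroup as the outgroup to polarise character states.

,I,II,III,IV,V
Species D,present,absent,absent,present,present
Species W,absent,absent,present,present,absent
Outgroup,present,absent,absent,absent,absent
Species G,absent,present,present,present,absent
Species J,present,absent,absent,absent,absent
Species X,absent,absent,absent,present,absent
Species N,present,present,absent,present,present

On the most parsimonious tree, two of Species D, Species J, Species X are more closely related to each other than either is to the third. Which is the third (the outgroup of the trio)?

Character polarity is set by the outgroup: the derived state is whichever differs from the outgroup's state, so for I the derived state is 'absent', and for the remaining characters it is 'present'.
I (derived state 'absent') is shared by Species G, Species W, and Species X — a synapomorphy uniting that clade.
II (state 'present') occurs in Species G and Species N but conflicts with the nesting implied by the other characters — most parsimoniously interpreted as homoplasy.
III (derived state 'present') is shared by Species G and Species W — a synapomorphy uniting that clade.
IV (derived state 'present') is shared by Species D, Species G, Species N, Species W, and Species X — a synapomorphy uniting that clade.
Only Species D and Species N show the derived state 'present' for V, supporting them as a clade.
Most parsimonious ingroup topology: ((((Species W,Species G),Species X),(Species D,Species N)),Species J).
Species D and Species X share a more recent common ancestor with each other than either does with Species J, so Species J is the least closely related of the three.

Species J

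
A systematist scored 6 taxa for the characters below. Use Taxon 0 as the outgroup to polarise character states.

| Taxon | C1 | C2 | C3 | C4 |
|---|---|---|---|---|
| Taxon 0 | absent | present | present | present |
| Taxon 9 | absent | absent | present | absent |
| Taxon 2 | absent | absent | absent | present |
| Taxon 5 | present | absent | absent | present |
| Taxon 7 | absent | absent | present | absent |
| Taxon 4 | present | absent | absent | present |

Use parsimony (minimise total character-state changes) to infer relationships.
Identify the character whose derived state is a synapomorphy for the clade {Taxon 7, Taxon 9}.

Character polarity is set by the outgroup: the derived state is whichever differs from the outgroup's state, so for C2, C3, C4 the derived state is 'absent', and for the remaining characters it is 'present'.
C1: derived state 'present' in Taxon 4 and Taxon 5 only — synapomorphy for {Taxon 4, Taxon 5}.
C2 (derived state 'absent') is shared by all ingroup taxa — unites the whole ingroup.
C3 (derived state 'absent') is shared by Taxon 2, Taxon 4, and Taxon 5 — a synapomorphy uniting that clade.
C4 (derived state 'absent') is shared by Taxon 7 and Taxon 9 — a synapomorphy uniting that clade.
Most parsimonious ingroup topology: ((Taxon 9,Taxon 7),(Taxon 2,(Taxon 5,Taxon 4))).
The clade {Taxon 7, Taxon 9} is supported by C4: its derived state 'absent' occurs in exactly those taxa and in no other taxon (including the outgroup).

C4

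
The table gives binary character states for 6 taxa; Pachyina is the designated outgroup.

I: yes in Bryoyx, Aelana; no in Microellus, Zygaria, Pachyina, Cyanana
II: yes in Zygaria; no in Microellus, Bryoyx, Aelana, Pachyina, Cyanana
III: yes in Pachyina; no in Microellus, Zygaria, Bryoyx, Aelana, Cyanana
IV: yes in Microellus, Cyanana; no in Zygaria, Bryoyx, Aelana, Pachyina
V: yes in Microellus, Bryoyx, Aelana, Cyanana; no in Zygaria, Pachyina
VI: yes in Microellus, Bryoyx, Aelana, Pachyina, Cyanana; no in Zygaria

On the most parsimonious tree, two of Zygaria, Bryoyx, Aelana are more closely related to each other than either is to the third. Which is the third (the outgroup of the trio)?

Character polarity is set by the outgroup: the derived state is whichever differs from the outgroup's state, so for III, VI the derived state is 'no', and for the remaining characters it is 'yes'.
Only Aelana and Bryoyx show the derived state 'yes' for I, supporting them as a clade.
II (derived state 'yes') is unique to Zygaria (autapomorphy; uninformative for grouping).
III (derived state 'no') is shared by all ingroup taxa — unites the whole ingroup.
IV: derived state 'yes' in Cyanana and Microellus only — synapomorphy for {Cyanana, Microellus}.
Only Aelana, Bryoyx, Cyanana, and Microellus show the derived state 'yes' for V, supporting them as a clade.
VI (derived state 'no') is unique to Zygaria (autapomorphy; uninformative for grouping).
Most parsimonious ingroup topology: (((Bryoyx,Aelana),(Microellus,Cyanana)),Zygaria).
Bryoyx and Aelana share a more recent common ancestor with each other than either does with Zygaria, so Zygaria is the least closely related of the three.

Zygaria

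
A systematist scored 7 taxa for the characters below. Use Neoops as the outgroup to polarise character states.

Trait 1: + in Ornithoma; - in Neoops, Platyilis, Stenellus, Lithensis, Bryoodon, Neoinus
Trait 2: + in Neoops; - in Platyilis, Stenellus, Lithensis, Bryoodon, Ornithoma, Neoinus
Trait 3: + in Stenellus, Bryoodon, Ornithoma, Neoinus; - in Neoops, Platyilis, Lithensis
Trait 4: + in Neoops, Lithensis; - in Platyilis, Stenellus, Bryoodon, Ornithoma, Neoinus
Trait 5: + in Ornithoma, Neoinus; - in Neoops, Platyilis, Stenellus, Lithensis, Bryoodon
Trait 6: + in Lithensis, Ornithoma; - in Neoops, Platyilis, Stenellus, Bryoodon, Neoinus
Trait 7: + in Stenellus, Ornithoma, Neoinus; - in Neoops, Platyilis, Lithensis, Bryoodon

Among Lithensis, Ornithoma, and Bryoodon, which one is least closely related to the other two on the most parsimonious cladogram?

Lithensis

Character polarity is set by the outgroup: the derived state is whichever differs from the outgroup's state, so for Trait 2, Trait 4 the derived state is '-', and for the remaining characters it is '+'.
Trait 1 (derived state '+') is unique to Ornithoma (autapomorphy; uninformative for grouping).
All ingroup taxa share the derived state '-' for Trait 2; it defines the ingroup but does not resolve relationships within it.
Only Bryoodon, Neoinus, Ornithoma, and Stenellus show the derived state '+' for Trait 3, supporting them as a clade.
Only Bryoodon, Neoinus, Ornithoma, Platyilis, and Stenellus show the derived state '-' for Trait 4, supporting them as a clade.
Trait 5 (derived state '+') is shared by Neoinus and Ornithoma — a synapomorphy uniting that clade.
Trait 6 (state '+') occurs in Lithensis and Ornithoma but conflicts with the nesting implied by the other characters — most parsimoniously interpreted as homoplasy.
Trait 7: derived state '+' in Neoinus, Ornithoma, and Stenellus only — synapomorphy for {Neoinus, Ornithoma, Stenellus}.
Most parsimonious ingroup topology: ((Platyilis,((Stenellus,(Ornithoma,Neoinus)),Bryoodon)),Lithensis).
Bryoodon and Ornithoma share a more recent common ancestor with each other than either does with Lithensis, so Lithensis is the least closely related of the three.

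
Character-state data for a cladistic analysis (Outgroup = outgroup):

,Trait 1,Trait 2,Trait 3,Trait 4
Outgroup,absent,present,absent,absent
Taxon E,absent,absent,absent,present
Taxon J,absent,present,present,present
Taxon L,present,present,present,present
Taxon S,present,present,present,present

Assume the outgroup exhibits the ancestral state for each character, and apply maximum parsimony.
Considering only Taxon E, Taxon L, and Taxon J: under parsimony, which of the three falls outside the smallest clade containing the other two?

Taxon E

Character polarity is set by the outgroup: the derived state is whichever differs from the outgroup's state, so for Trait 2 the derived state is 'absent', and for the remaining characters it is 'present'.
Only Taxon L and Taxon S show the derived state 'present' for Trait 1, supporting them as a clade.
Trait 2 (derived state 'absent') is unique to Taxon E (autapomorphy; uninformative for grouping).
Trait 3 (derived state 'present') is shared by Taxon J, Taxon L, and Taxon S — a synapomorphy uniting that clade.
Trait 4 (derived state 'present') is shared by all ingroup taxa — unites the whole ingroup.
Most parsimonious ingroup topology: (Taxon E,(Taxon J,(Taxon L,Taxon S))).
Taxon L and Taxon J share a more recent common ancestor with each other than either does with Taxon E, so Taxon E is the least closely related of the three.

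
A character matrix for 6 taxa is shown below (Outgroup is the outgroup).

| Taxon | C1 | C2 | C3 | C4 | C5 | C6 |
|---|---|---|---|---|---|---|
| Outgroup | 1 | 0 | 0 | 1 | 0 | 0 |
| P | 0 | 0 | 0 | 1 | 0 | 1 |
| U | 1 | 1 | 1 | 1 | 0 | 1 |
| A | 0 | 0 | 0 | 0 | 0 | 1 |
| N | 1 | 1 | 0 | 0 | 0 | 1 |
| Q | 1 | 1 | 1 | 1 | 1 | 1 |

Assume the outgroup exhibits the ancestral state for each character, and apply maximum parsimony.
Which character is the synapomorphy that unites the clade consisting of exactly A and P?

C1

Character polarity is set by the outgroup: the derived state is whichever differs from the outgroup's state, so for C1, C4 the derived state is '0', and for the remaining characters it is '1'.
C1: derived state '0' in A and P only — synapomorphy for {A, P}.
Only N, Q, and U show the derived state '1' for C2, supporting them as a clade.
Only Q and U show the derived state '1' for C3, supporting them as a clade.
C4 groups A and N, which is incompatible with the clades supported by the remaining characters; treating it as convergent (homoplasy) costs fewer steps than any alternative tree.
C5 (derived state '1') is unique to Q (autapomorphy; uninformative for grouping).
C6 (derived state '1') is shared by all ingroup taxa — unites the whole ingroup.
Most parsimonious ingroup topology: ((P,A),((U,Q),N)).
The clade {A, P} is supported by C1: its derived state '0' occurs in exactly those taxa and in no other taxon (including the outgroup).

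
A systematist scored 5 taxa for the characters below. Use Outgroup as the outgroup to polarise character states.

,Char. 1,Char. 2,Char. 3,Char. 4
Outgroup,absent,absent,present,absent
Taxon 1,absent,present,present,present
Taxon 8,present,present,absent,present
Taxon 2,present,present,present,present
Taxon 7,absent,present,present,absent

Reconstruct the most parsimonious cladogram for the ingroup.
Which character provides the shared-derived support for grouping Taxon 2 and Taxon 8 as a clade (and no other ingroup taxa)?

Character polarity is set by the outgroup: the derived state is whichever differs from the outgroup's state, so for Char. 3 the derived state is 'absent', and for the remaining characters it is 'present'.
Only Taxon 2 and Taxon 8 show the derived state 'present' for Char. 1, supporting them as a clade.
Char. 2 (derived state 'present') is shared by all ingroup taxa — unites the whole ingroup.
Char. 3 (derived state 'absent') is unique to Taxon 8 (autapomorphy; uninformative for grouping).
Only Taxon 1, Taxon 2, and Taxon 8 show the derived state 'present' for Char. 4, supporting them as a clade.
Most parsimonious ingroup topology: ((Taxon 1,(Taxon 8,Taxon 2)),Taxon 7).
The clade {Taxon 2, Taxon 8} is supported by Char. 1: its derived state 'present' occurs in exactly those taxa and in no other taxon (including the outgroup).

Char. 1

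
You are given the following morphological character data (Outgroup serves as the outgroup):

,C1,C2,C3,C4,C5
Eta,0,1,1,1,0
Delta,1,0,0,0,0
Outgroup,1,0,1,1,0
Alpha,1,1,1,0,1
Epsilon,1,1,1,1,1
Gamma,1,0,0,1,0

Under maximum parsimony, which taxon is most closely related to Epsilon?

Character polarity is set by the outgroup: the derived state is whichever differs from the outgroup's state, so for C1, C3, C4 the derived state is '0', and for the remaining characters it is '1'.
C1: derived state '0' in Eta only — an autapomorphy, so it tells us nothing about relationships among taxa.
Only Alpha, Epsilon, and Eta show the derived state '1' for C2, supporting them as a clade.
C3: derived state '0' in Delta and Gamma only — synapomorphy for {Delta, Gamma}.
C4 (state '0') occurs in Alpha and Delta but conflicts with the nesting implied by the other characters — most parsimoniously interpreted as homoplasy.
Only Alpha and Epsilon show the derived state '1' for C5, supporting them as a clade.
Most parsimonious ingroup topology: ((Eta,(Epsilon,Alpha)),(Delta,Gamma)).
Epsilon and Alpha form a cherry on this tree, so they are sister taxa.

Alpha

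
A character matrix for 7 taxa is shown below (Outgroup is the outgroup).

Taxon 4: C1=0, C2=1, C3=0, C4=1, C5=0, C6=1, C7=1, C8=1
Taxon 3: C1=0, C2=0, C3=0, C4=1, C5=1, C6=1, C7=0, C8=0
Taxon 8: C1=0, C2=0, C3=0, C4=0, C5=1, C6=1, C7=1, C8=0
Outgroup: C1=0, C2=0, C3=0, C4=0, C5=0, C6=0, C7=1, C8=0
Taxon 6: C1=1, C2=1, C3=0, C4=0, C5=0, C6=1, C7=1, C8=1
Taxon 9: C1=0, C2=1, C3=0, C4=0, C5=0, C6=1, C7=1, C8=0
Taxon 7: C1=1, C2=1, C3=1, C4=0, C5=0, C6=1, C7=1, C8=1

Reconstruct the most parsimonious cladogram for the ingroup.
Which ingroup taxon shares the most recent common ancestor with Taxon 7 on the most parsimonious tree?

Taxon 6

Character polarity is set by the outgroup: the derived state is whichever differs from the outgroup's state, so for C7 the derived state is '0', and for the remaining characters it is '1'.
C1 (derived state '1') is shared by Taxon 6 and Taxon 7 — a synapomorphy uniting that clade.
Only Taxon 4, Taxon 6, Taxon 7, and Taxon 9 show the derived state '1' for C2, supporting them as a clade.
C3 (derived state '1') is unique to Taxon 7 (autapomorphy; uninformative for grouping).
C4 (state '1') occurs in Taxon 3 and Taxon 4 but conflicts with the nesting implied by the other characters — most parsimoniously interpreted as homoplasy.
Only Taxon 3 and Taxon 8 show the derived state '1' for C5, supporting them as a clade.
C6 (derived state '1') is shared by all ingroup taxa — unites the whole ingroup.
C7 (derived state '0') is unique to Taxon 3 (autapomorphy; uninformative for grouping).
C8 (derived state '1') is shared by Taxon 4, Taxon 6, and Taxon 7 — a synapomorphy uniting that clade.
Most parsimonious ingroup topology: (((Taxon 4,(Taxon 6,Taxon 7)),Taxon 9),(Taxon 8,Taxon 3)).
Taxon 7 and Taxon 6 form a cherry on this tree, so they are sister taxa.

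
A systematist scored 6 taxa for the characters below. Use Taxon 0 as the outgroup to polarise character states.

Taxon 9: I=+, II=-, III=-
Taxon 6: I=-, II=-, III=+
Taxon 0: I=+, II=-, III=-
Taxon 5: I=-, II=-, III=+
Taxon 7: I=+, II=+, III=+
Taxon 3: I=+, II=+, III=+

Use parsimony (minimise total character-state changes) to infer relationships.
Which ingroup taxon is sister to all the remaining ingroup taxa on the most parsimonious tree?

Character polarity is set by the outgroup: the derived state is whichever differs from the outgroup's state, so for I the derived state is '-', and for the remaining characters it is '+'.
I: derived state '-' in Taxon 5 and Taxon 6 only — synapomorphy for {Taxon 5, Taxon 6}.
Only Taxon 3 and Taxon 7 show the derived state '+' for II, supporting them as a clade.
Only Taxon 3, Taxon 5, Taxon 6, and Taxon 7 show the derived state '+' for III, supporting them as a clade.
Most parsimonious ingroup topology: (((Taxon 7,Taxon 3),(Taxon 6,Taxon 5)),Taxon 9).
Taxon 9 is sister to the clade containing all other ingroup taxa, so it is the earliest-diverging (most basal) ingroup lineage.

Taxon 9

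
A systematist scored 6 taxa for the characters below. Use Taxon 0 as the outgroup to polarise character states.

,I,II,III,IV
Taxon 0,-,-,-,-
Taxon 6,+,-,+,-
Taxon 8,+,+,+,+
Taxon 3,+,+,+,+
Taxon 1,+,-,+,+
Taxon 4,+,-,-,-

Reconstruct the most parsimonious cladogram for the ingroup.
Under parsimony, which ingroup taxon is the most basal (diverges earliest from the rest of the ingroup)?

Taxon 4

The outgroup has state '-' for every character, so '+' is the derived state throughout.
All ingroup taxa share the derived state '+' for I; it defines the ingroup but does not resolve relationships within it.
II: derived state '+' in Taxon 3 and Taxon 8 only — synapomorphy for {Taxon 3, Taxon 8}.
III (derived state '+') is shared by Taxon 1, Taxon 3, Taxon 6, and Taxon 8 — a synapomorphy uniting that clade.
IV (derived state '+') is shared by Taxon 1, Taxon 3, and Taxon 8 — a synapomorphy uniting that clade.
Most parsimonious ingroup topology: (((Taxon 1,(Taxon 3,Taxon 8)),Taxon 6),Taxon 4).
Taxon 4 is sister to the clade containing all other ingroup taxa, so it is the earliest-diverging (most basal) ingroup lineage.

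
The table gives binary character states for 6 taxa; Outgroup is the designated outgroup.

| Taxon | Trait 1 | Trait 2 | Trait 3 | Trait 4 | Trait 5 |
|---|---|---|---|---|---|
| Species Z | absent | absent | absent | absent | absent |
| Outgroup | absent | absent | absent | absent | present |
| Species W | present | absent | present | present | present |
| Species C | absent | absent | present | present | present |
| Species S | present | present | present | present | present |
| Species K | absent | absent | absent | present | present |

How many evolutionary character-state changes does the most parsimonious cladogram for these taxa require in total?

Character polarity is set by the outgroup: the derived state is whichever differs from the outgroup's state, so for Trait 5 the derived state is 'absent', and for the remaining characters it is 'present'.
Trait 1: derived state 'present' in Species S and Species W only — synapomorphy for {Species S, Species W}.
Trait 2: derived state 'present' in Species S only — an autapomorphy, so it tells us nothing about relationships among taxa.
Trait 3 (derived state 'present') is shared by Species C, Species S, and Species W — a synapomorphy uniting that clade.
Trait 4: derived state 'present' in Species C, Species K, Species S, and Species W only — synapomorphy for {Species C, Species K, Species S, Species W}.
Trait 5: derived state 'absent' in Species Z only — an autapomorphy, so it tells us nothing about relationships among taxa.
Most parsimonious ingroup topology: ((((Species S,Species W),Species C),Species K),Species Z).
Changes per character on this tree: Trait 1: 1; Trait 2: 1; Trait 3: 1; Trait 4: 1; Trait 5: 1.
Total = 5.

5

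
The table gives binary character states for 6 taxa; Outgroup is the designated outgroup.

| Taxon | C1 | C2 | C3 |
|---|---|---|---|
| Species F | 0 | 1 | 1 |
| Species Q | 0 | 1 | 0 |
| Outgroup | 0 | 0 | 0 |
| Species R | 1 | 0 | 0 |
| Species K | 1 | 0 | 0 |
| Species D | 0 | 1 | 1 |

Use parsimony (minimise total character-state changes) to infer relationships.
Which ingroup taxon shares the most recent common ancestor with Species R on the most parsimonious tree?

The outgroup has state '0' for every character, so '1' is the derived state throughout.
C1 (derived state '1') is shared by Species K and Species R — a synapomorphy uniting that clade.
C2: derived state '1' in Species D, Species F, and Species Q only — synapomorphy for {Species D, Species F, Species Q}.
C3 (derived state '1') is shared by Species D and Species F — a synapomorphy uniting that clade.
Most parsimonious ingroup topology: ((Species Q,(Species D,Species F)),(Species R,Species K)).
Species R and Species K form a cherry on this tree, so they are sister taxa.

Species K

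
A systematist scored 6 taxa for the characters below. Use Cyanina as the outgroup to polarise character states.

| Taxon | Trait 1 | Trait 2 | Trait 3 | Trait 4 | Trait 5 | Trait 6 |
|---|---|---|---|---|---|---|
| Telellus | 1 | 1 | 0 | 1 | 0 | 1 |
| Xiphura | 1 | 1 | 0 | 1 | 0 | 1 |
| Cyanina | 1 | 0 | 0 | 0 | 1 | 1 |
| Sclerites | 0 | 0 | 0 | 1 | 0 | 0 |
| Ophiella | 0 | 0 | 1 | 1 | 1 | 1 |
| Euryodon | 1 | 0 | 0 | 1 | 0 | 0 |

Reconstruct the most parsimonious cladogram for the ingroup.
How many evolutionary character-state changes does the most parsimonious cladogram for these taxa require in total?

Character polarity is set by the outgroup: the derived state is whichever differs from the outgroup's state, so for Trait 1, Trait 5, Trait 6 the derived state is '0', and for the remaining characters it is '1'.
Trait 1 (state '0') occurs in Ophiella and Sclerites but conflicts with the nesting implied by the other characters — most parsimoniously interpreted as homoplasy.
Trait 2 (derived state '1') is shared by Telellus and Xiphura — a synapomorphy uniting that clade.
Trait 3 (derived state '1') is unique to Ophiella (autapomorphy; uninformative for grouping).
All ingroup taxa share the derived state '1' for Trait 4; it defines the ingroup but does not resolve relationships within it.
Trait 5 (derived state '0') is shared by Euryodon, Sclerites, Telellus, and Xiphura — a synapomorphy uniting that clade.
Trait 6: derived state '0' in Euryodon and Sclerites only — synapomorphy for {Euryodon, Sclerites}.
Most parsimonious ingroup topology: (Ophiella,((Xiphura,Telellus),(Euryodon,Sclerites))).
Changes per character on this tree: Trait 1: 2; Trait 2: 1; Trait 3: 1; Trait 4: 1; Trait 5: 1; Trait 6: 1.
Total = 7.

7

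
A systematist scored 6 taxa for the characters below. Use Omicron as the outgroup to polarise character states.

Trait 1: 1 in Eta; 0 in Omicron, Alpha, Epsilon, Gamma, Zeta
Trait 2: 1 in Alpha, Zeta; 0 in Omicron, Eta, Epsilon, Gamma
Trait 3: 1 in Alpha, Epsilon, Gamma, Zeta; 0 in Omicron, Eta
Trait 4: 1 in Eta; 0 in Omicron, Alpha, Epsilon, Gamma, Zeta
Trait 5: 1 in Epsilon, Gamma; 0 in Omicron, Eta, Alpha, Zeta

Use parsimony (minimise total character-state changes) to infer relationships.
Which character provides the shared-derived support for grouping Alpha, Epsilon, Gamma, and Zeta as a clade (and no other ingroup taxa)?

The outgroup has state '0' for every character, so '1' is the derived state throughout.
Trait 1: derived state '1' in Eta only — an autapomorphy, so it tells us nothing about relationships among taxa.
Only Alpha and Zeta show the derived state '1' for Trait 2, supporting them as a clade.
Trait 3: derived state '1' in Alpha, Epsilon, Gamma, and Zeta only — synapomorphy for {Alpha, Epsilon, Gamma, Zeta}.
Trait 4: derived state '1' in Eta only — an autapomorphy, so it tells us nothing about relationships among taxa.
Trait 5: derived state '1' in Epsilon and Gamma only — synapomorphy for {Epsilon, Gamma}.
Most parsimonious ingroup topology: (Eta,((Alpha,Zeta),(Epsilon,Gamma))).
The clade {Alpha, Epsilon, Gamma, Zeta} is supported by Trait 3: its derived state '1' occurs in exactly those taxa and in no other taxon (including the outgroup).

Trait 3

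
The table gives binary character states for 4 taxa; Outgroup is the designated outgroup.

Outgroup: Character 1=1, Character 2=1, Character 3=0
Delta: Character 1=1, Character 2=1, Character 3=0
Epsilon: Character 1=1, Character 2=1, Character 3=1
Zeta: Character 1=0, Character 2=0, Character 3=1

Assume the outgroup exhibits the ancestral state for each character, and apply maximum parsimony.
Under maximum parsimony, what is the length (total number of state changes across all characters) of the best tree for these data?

Character polarity is set by the outgroup: the derived state is whichever differs from the outgroup's state, so for Character 1, Character 2 the derived state is '0', and for the remaining characters it is '1'.
Character 1 (derived state '0') is unique to Zeta (autapomorphy; uninformative for grouping).
Character 2: derived state '0' in Zeta only — an autapomorphy, so it tells us nothing about relationships among taxa.
Only Epsilon and Zeta show the derived state '1' for Character 3, supporting them as a clade.
Most parsimonious ingroup topology: (Delta,(Epsilon,Zeta)).
Changes per character on this tree: Character 1: 1; Character 2: 1; Character 3: 1.
Total = 3.

3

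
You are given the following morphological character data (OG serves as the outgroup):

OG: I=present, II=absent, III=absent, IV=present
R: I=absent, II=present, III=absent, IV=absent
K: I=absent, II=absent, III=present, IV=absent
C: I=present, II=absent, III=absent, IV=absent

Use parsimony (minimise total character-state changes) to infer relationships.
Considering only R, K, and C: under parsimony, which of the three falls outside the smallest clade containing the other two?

C

Character polarity is set by the outgroup: the derived state is whichever differs from the outgroup's state, so for I, IV the derived state is 'absent', and for the remaining characters it is 'present'.
I: derived state 'absent' in K and R only — synapomorphy for {K, R}.
II: derived state 'present' in R only — an autapomorphy, so it tells us nothing about relationships among taxa.
III (derived state 'present') is unique to K (autapomorphy; uninformative for grouping).
IV (derived state 'absent') is shared by all ingroup taxa — unites the whole ingroup.
Most parsimonious ingroup topology: ((R,K),C).
K and R share a more recent common ancestor with each other than either does with C, so C is the least closely related of the three.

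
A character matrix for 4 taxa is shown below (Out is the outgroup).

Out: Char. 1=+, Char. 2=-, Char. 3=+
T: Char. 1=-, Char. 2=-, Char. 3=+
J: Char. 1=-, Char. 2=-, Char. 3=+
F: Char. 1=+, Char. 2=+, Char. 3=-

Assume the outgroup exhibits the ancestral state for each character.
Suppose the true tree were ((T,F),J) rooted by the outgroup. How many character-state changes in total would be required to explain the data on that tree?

Map each character onto ((T,F),J) (rooted by Out) and count the minimum state changes it requires (Fitch parsimony):
Char. 1: 2; Char. 2: 1; Char. 3: 1.
Total tree length = 4.

4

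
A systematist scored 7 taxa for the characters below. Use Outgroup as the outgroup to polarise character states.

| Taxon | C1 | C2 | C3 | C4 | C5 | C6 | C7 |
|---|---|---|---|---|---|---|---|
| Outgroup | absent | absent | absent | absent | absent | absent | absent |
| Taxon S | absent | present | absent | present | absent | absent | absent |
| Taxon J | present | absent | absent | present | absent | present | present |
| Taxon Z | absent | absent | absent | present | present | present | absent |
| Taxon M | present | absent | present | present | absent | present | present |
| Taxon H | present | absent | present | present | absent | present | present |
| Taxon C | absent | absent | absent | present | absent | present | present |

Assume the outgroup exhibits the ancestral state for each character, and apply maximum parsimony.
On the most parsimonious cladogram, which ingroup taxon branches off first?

Taxon S

The outgroup has state 'absent' for every character, so 'present' is the derived state throughout.
C1 (derived state 'present') is shared by Taxon H, Taxon J, and Taxon M — a synapomorphy uniting that clade.
C2 (derived state 'present') is unique to Taxon S (autapomorphy; uninformative for grouping).
C3 (derived state 'present') is shared by Taxon H and Taxon M — a synapomorphy uniting that clade.
All ingroup taxa share the derived state 'present' for C4; it defines the ingroup but does not resolve relationships within it.
C5 (derived state 'present') is unique to Taxon Z (autapomorphy; uninformative for grouping).
C6 (derived state 'present') is shared by Taxon C, Taxon H, Taxon J, Taxon M, and Taxon Z — a synapomorphy uniting that clade.
C7 (derived state 'present') is shared by Taxon C, Taxon H, Taxon J, and Taxon M — a synapomorphy uniting that clade.
Most parsimonious ingroup topology: (Taxon S,(((Taxon J,(Taxon M,Taxon H)),Taxon C),Taxon Z)).
Taxon S is sister to the clade containing all other ingroup taxa, so it is the earliest-diverging (most basal) ingroup lineage.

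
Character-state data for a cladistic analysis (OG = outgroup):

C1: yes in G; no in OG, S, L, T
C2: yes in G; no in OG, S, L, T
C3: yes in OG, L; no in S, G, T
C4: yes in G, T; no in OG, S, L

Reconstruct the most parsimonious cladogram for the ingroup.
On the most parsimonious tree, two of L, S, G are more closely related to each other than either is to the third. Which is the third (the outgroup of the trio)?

L

Character polarity is set by the outgroup: the derived state is whichever differs from the outgroup's state, so for C3 the derived state is 'no', and for the remaining characters it is 'yes'.
C1 (derived state 'yes') is unique to G (autapomorphy; uninformative for grouping).
C2 (derived state 'yes') is unique to G (autapomorphy; uninformative for grouping).
C3: derived state 'no' in G, S, and T only — synapomorphy for {G, S, T}.
C4 (derived state 'yes') is shared by G and T — a synapomorphy uniting that clade.
Most parsimonious ingroup topology: ((S,(G,T)),L).
S and G share a more recent common ancestor with each other than either does with L, so L is the least closely related of the three.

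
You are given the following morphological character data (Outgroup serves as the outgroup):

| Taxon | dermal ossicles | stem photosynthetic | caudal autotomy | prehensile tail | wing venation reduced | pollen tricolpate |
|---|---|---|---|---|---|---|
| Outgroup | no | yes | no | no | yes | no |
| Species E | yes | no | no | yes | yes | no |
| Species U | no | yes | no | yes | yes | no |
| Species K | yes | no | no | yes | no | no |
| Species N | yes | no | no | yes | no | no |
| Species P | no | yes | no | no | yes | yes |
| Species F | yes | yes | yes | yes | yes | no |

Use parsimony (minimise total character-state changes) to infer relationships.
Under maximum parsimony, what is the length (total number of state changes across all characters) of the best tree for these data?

Character polarity is set by the outgroup: the derived state is whichever differs from the outgroup's state, so for stem photosynthetic, wing venation reduced the derived state is 'no', and for the remaining characters it is 'yes'.
dermal ossicles: derived state 'yes' in Species E, Species F, Species K, and Species N only — synapomorphy for {Species E, Species F, Species K, Species N}.
stem photosynthetic: derived state 'no' in Species E, Species K, and Species N only — synapomorphy for {Species E, Species K, Species N}.
caudal autotomy: derived state 'yes' in Species F only — an autapomorphy, so it tells us nothing about relationships among taxa.
prehensile tail (derived state 'yes') is shared by Species E, Species F, Species K, Species N, and Species U — a synapomorphy uniting that clade.
Only Species K and Species N show the derived state 'no' for wing venation reduced, supporting them as a clade.
pollen tricolpate (derived state 'yes') is unique to Species P (autapomorphy; uninformative for grouping).
Most parsimonious ingroup topology: ((((Species E,(Species K,Species N)),Species F),Species U),Species P).
Changes per character on this tree: dermal ossicles: 1; stem photosynthetic: 1; caudal autotomy: 1; prehensile tail: 1; wing venation reduced: 1; pollen tricolpate: 1.
Total = 6.

6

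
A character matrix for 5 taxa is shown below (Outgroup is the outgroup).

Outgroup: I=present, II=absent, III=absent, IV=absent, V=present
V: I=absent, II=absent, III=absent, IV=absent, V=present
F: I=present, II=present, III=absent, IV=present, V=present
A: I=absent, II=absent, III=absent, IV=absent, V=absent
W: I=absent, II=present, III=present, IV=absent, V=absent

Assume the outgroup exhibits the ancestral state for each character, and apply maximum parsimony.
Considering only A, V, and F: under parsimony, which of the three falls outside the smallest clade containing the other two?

Character polarity is set by the outgroup: the derived state is whichever differs from the outgroup's state, so for I, V the derived state is 'absent', and for the remaining characters it is 'present'.
Only A, V, and W show the derived state 'absent' for I, supporting them as a clade.
II groups F and W, which is incompatible with the clades supported by the remaining characters; treating it as convergent (homoplasy) costs fewer steps than any alternative tree.
III: derived state 'present' in W only — an autapomorphy, so it tells us nothing about relationships among taxa.
IV (derived state 'present') is unique to F (autapomorphy; uninformative for grouping).
Only A and W show the derived state 'absent' for V, supporting them as a clade.
Most parsimonious ingroup topology: ((V,(A,W)),F).
V and A share a more recent common ancestor with each other than either does with F, so F is the least closely related of the three.

F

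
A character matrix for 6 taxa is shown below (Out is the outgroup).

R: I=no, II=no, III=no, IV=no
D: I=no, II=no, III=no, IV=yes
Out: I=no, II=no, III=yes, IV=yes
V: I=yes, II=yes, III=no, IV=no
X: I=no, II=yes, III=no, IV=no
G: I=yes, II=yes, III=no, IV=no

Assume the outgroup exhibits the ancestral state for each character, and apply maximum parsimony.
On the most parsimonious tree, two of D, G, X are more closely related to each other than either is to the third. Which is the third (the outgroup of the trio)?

D

Character polarity is set by the outgroup: the derived state is whichever differs from the outgroup's state, so for III, IV the derived state is 'no', and for the remaining characters it is 'yes'.
I (derived state 'yes') is shared by G and V — a synapomorphy uniting that clade.
II: derived state 'yes' in G, V, and X only — synapomorphy for {G, V, X}.
All ingroup taxa share the derived state 'no' for III; it defines the ingroup but does not resolve relationships within it.
IV (derived state 'no') is shared by G, R, V, and X — a synapomorphy uniting that clade.
Most parsimonious ingroup topology: (((X,(V,G)),R),D).
X and G share a more recent common ancestor with each other than either does with D, so D is the least closely related of the three.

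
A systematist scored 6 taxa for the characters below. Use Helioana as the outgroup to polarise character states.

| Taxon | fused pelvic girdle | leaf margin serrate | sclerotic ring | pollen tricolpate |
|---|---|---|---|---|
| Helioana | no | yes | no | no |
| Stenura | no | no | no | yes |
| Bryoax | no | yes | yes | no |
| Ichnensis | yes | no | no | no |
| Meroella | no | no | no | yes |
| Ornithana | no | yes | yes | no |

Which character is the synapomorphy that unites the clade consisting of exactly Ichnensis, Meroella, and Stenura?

leaf margin serrate

Character polarity is set by the outgroup: the derived state is whichever differs from the outgroup's state, so for leaf margin serrate the derived state is 'no', and for the remaining characters it is 'yes'.
fused pelvic girdle: derived state 'yes' in Ichnensis only — an autapomorphy, so it tells us nothing about relationships among taxa.
leaf margin serrate: derived state 'no' in Ichnensis, Meroella, and Stenura only — synapomorphy for {Ichnensis, Meroella, Stenura}.
sclerotic ring (derived state 'yes') is shared by Bryoax and Ornithana — a synapomorphy uniting that clade.
pollen tricolpate (derived state 'yes') is shared by Meroella and Stenura — a synapomorphy uniting that clade.
Most parsimonious ingroup topology: (((Stenura,Meroella),Ichnensis),(Bryoax,Ornithana)).
The clade {Ichnensis, Meroella, Stenura} is supported by leaf margin serrate: its derived state 'no' occurs in exactly those taxa and in no other taxon (including the outgroup).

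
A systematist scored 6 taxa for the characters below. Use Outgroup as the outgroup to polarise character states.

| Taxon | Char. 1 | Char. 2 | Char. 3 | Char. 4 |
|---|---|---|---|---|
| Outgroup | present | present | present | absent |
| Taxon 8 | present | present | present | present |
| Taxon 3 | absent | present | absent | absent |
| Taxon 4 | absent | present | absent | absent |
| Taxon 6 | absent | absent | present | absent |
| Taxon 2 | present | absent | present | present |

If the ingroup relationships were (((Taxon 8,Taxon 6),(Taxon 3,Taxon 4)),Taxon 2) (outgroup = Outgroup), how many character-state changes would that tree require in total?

7

Map each character onto (((Taxon 8,Taxon 6),(Taxon 3,Taxon 4)),Taxon 2) (rooted by Outgroup) and count the minimum state changes it requires (Fitch parsimony):
Char. 1: 2; Char. 2: 2; Char. 3: 1; Char. 4: 2.
Total tree length = 7.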